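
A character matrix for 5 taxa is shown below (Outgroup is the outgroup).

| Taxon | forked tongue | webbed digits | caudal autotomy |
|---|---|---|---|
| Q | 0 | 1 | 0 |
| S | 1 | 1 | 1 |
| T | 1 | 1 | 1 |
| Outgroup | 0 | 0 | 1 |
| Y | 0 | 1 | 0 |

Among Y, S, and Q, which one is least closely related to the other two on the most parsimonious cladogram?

Character polarity is set by the outgroup: the derived state is whichever differs from the outgroup's state, so for caudal autotomy the derived state is '0', and for the remaining characters it is '1'.
forked tongue: derived state '1' in S and T only — synapomorphy for {S, T}.
webbed digits (derived state '1') is shared by all ingroup taxa — unites the whole ingroup.
caudal autotomy (derived state '0') is shared by Q and Y — a synapomorphy uniting that clade.
Most parsimonious ingroup topology: ((Q,Y),(S,T)).
Q and Y share a more recent common ancestor with each other than either does with S, so S is the least closely related of the three.

S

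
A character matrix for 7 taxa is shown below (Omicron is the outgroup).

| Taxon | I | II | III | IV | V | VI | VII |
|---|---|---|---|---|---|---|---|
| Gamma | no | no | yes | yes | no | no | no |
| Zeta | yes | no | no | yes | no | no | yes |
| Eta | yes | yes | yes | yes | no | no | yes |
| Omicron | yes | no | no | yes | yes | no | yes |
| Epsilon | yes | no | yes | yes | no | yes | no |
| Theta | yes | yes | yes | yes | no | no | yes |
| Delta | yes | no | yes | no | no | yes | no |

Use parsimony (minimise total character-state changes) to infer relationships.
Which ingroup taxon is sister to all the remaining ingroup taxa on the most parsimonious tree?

Character polarity is set by the outgroup: the derived state is whichever differs from the outgroup's state, so for I, IV, V, VII the derived state is 'no', and for the remaining characters it is 'yes'.
I: derived state 'no' in Gamma only — an autapomorphy, so it tells us nothing about relationships among taxa.
II (derived state 'yes') is shared by Eta and Theta — a synapomorphy uniting that clade.
III (derived state 'yes') is shared by Delta, Epsilon, Eta, Gamma, and Theta — a synapomorphy uniting that clade.
IV (derived state 'no') is unique to Delta (autapomorphy; uninformative for grouping).
V (derived state 'no') is shared by all ingroup taxa — unites the whole ingroup.
VI (derived state 'yes') is shared by Delta and Epsilon — a synapomorphy uniting that clade.
VII (derived state 'no') is shared by Delta, Epsilon, and Gamma — a synapomorphy uniting that clade.
Most parsimonious ingroup topology: (((Gamma,(Delta,Epsilon)),(Theta,Eta)),Zeta).
Zeta is sister to the clade containing all other ingroup taxa, so it is the earliest-diverging (most basal) ingroup lineage.

Zeta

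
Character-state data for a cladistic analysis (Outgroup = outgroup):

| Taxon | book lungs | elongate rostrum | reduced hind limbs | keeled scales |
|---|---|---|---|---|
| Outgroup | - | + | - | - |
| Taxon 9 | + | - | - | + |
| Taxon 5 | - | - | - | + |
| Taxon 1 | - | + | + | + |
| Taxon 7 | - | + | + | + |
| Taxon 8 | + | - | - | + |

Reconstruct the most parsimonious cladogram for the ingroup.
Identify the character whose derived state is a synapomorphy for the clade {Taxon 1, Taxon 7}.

Character polarity is set by the outgroup: the derived state is whichever differs from the outgroup's state, so for elongate rostrum the derived state is '-', and for the remaining characters it is '+'.
Only Taxon 8 and Taxon 9 show the derived state '+' for book lungs, supporting them as a clade.
elongate rostrum (derived state '-') is shared by Taxon 5, Taxon 8, and Taxon 9 — a synapomorphy uniting that clade.
Only Taxon 1 and Taxon 7 show the derived state '+' for reduced hind limbs, supporting them as a clade.
keeled scales (derived state '+') is shared by all ingroup taxa — unites the whole ingroup.
Most parsimonious ingroup topology: (((Taxon 9,Taxon 8),Taxon 5),(Taxon 1,Taxon 7)).
The clade {Taxon 1, Taxon 7} is supported by reduced hind limbs: its derived state '+' occurs in exactly those taxa and in no other taxon (including the outgroup).

reduced hind limbs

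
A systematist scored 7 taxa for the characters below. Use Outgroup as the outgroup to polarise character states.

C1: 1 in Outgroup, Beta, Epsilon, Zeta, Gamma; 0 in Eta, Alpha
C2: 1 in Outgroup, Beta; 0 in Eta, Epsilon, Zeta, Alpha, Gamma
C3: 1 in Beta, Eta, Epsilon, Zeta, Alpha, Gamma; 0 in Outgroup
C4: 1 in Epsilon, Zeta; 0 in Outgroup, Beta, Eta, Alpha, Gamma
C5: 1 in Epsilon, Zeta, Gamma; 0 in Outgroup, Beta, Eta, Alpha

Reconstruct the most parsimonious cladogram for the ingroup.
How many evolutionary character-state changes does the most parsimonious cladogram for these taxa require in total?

5

Character polarity is set by the outgroup: the derived state is whichever differs from the outgroup's state, so for C1, C2 the derived state is '0', and for the remaining characters it is '1'.
C1 (derived state '0') is shared by Alpha and Eta — a synapomorphy uniting that clade.
C2: derived state '0' in Alpha, Epsilon, Eta, Gamma, and Zeta only — synapomorphy for {Alpha, Epsilon, Eta, Gamma, Zeta}.
C3 (derived state '1') is shared by all ingroup taxa — unites the whole ingroup.
Only Epsilon and Zeta show the derived state '1' for C4, supporting them as a clade.
Only Epsilon, Gamma, and Zeta show the derived state '1' for C5, supporting them as a clade.
Most parsimonious ingroup topology: (Beta,((Eta,Alpha),((Epsilon,Zeta),Gamma))).
Changes per character on this tree: C1: 1; C2: 1; C3: 1; C4: 1; C5: 1.
Total = 5.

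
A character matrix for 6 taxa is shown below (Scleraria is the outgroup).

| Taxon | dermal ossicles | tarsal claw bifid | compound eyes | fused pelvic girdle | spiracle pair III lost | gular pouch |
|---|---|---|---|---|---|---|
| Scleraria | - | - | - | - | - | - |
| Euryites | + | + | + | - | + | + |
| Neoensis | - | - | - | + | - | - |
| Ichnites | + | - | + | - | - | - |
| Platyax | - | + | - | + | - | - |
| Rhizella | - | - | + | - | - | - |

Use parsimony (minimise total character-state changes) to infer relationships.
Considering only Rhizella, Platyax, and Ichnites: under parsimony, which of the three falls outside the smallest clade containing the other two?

Platyax

The outgroup has state '-' for every character, so '+' is the derived state throughout.
dermal ossicles: derived state '+' in Euryites and Ichnites only — synapomorphy for {Euryites, Ichnites}.
tarsal claw bifid groups Euryites and Platyax, which is incompatible with the clades supported by the remaining characters; treating it as convergent (homoplasy) costs fewer steps than any alternative tree.
compound eyes (derived state '+') is shared by Euryites, Ichnites, and Rhizella — a synapomorphy uniting that clade.
Only Neoensis and Platyax show the derived state '+' for fused pelvic girdle, supporting them as a clade.
spiracle pair III lost: derived state '+' in Euryites only — an autapomorphy, so it tells us nothing about relationships among taxa.
gular pouch (derived state '+') is unique to Euryites (autapomorphy; uninformative for grouping).
Most parsimonious ingroup topology: (((Euryites,Ichnites),Rhizella),(Neoensis,Platyax)).
Ichnites and Rhizella share a more recent common ancestor with each other than either does with Platyax, so Platyax is the least closely related of the three.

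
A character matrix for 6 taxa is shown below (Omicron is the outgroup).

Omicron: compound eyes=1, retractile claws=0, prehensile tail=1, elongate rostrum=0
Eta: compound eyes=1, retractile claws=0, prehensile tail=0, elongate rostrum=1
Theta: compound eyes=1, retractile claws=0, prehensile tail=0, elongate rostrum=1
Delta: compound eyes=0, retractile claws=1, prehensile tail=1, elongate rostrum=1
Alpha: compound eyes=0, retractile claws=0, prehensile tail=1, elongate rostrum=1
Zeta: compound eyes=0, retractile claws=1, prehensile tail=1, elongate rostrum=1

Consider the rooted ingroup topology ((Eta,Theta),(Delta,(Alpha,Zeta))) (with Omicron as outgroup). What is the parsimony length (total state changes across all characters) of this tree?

Map each character onto ((Eta,Theta),(Delta,(Alpha,Zeta))) (rooted by Omicron) and count the minimum state changes it requires (Fitch parsimony):
compound eyes: 1; retractile claws: 2; prehensile tail: 1; elongate rostrum: 1.
Total tree length = 5.

5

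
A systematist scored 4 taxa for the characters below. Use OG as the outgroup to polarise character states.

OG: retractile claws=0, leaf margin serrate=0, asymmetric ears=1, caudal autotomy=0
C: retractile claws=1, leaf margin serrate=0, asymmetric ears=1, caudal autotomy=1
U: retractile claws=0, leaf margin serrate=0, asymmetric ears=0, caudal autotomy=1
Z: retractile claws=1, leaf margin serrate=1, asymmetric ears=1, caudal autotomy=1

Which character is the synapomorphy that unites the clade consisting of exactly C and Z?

retractile claws

Character polarity is set by the outgroup: the derived state is whichever differs from the outgroup's state, so for asymmetric ears the derived state is '0', and for the remaining characters it is '1'.
retractile claws: derived state '1' in C and Z only — synapomorphy for {C, Z}.
leaf margin serrate (derived state '1') is unique to Z (autapomorphy; uninformative for grouping).
asymmetric ears (derived state '0') is unique to U (autapomorphy; uninformative for grouping).
All ingroup taxa share the derived state '1' for caudal autotomy; it defines the ingroup but does not resolve relationships within it.
Most parsimonious ingroup topology: ((C,Z),U).
The clade {C, Z} is supported by retractile claws: its derived state '1' occurs in exactly those taxa and in no other taxon (including the outgroup).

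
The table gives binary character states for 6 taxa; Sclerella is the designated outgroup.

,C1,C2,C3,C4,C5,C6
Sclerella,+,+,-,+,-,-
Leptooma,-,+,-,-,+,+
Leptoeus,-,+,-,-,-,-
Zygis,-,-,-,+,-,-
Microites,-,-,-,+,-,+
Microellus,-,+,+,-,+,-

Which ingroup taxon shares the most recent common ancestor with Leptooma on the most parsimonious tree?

Character polarity is set by the outgroup: the derived state is whichever differs from the outgroup's state, so for C1, C2, C4 the derived state is '-', and for the remaining characters it is '+'.
All ingroup taxa share the derived state '-' for C1; it defines the ingroup but does not resolve relationships within it.
C2 (derived state '-') is shared by Microites and Zygis — a synapomorphy uniting that clade.
C3: derived state '+' in Microellus only — an autapomorphy, so it tells us nothing about relationships among taxa.
C4: derived state '-' in Leptoeus, Leptooma, and Microellus only — synapomorphy for {Leptoeus, Leptooma, Microellus}.
C5 (derived state '+') is shared by Leptooma and Microellus — a synapomorphy uniting that clade.
C6 (state '+') occurs in Leptooma and Microites but conflicts with the nesting implied by the other characters — most parsimoniously interpreted as homoplasy.
Most parsimonious ingroup topology: (((Leptooma,Microellus),Leptoeus),(Zygis,Microites)).
Leptooma and Microellus form a cherry on this tree, so they are sister taxa.

Microellus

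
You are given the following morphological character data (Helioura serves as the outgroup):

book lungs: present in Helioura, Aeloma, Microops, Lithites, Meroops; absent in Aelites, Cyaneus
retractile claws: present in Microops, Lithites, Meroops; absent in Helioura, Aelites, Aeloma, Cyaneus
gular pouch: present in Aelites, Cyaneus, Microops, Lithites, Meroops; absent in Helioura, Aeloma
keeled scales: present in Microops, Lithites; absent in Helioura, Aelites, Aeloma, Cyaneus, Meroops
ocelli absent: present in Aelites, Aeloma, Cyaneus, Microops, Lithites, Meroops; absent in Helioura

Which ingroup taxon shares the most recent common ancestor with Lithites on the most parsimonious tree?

Character polarity is set by the outgroup: the derived state is whichever differs from the outgroup's state, so for book lungs the derived state is 'absent', and for the remaining characters it is 'present'.
Only Aelites and Cyaneus show the derived state 'absent' for book lungs, supporting them as a clade.
retractile claws (derived state 'present') is shared by Lithites, Meroops, and Microops — a synapomorphy uniting that clade.
Only Aelites, Cyaneus, Lithites, Meroops, and Microops show the derived state 'present' for gular pouch, supporting them as a clade.
keeled scales: derived state 'present' in Lithites and Microops only — synapomorphy for {Lithites, Microops}.
All ingroup taxa share the derived state 'present' for ocelli absent; it defines the ingroup but does not resolve relationships within it.
Most parsimonious ingroup topology: (((Aelites,Cyaneus),((Microops,Lithites),Meroops)),Aeloma).
Lithites and Microops form a cherry on this tree, so they are sister taxa.

Microops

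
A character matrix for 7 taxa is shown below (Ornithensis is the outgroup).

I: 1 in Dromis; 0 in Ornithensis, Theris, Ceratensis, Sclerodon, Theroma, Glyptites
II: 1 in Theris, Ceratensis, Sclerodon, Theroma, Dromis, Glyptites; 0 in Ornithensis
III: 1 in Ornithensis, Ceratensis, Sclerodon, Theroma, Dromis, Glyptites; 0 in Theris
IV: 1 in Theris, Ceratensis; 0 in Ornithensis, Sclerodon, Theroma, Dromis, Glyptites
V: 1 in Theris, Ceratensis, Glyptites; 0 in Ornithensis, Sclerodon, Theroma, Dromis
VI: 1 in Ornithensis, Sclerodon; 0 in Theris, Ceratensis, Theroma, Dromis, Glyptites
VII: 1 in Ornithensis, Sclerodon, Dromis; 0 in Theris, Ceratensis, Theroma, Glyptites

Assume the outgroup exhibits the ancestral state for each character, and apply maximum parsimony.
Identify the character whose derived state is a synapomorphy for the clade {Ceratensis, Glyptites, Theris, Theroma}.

Character polarity is set by the outgroup: the derived state is whichever differs from the outgroup's state, so for III, VI, VII the derived state is '0', and for the remaining characters it is '1'.
I (derived state '1') is unique to Dromis (autapomorphy; uninformative for grouping).
All ingroup taxa share the derived state '1' for II; it defines the ingroup but does not resolve relationships within it.
III (derived state '0') is unique to Theris (autapomorphy; uninformative for grouping).
IV (derived state '1') is shared by Ceratensis and Theris — a synapomorphy uniting that clade.
V: derived state '1' in Ceratensis, Glyptites, and Theris only — synapomorphy for {Ceratensis, Glyptites, Theris}.
Only Ceratensis, Dromis, Glyptites, Theris, and Theroma show the derived state '0' for VI, supporting them as a clade.
Only Ceratensis, Glyptites, Theris, and Theroma show the derived state '0' for VII, supporting them as a clade.
Most parsimonious ingroup topology: (((((Theris,Ceratensis),Glyptites),Theroma),Dromis),Sclerodon).
The clade {Ceratensis, Glyptites, Theris, Theroma} is supported by VII: its derived state '0' occurs in exactly those taxa and in no other taxon (including the outgroup).

VII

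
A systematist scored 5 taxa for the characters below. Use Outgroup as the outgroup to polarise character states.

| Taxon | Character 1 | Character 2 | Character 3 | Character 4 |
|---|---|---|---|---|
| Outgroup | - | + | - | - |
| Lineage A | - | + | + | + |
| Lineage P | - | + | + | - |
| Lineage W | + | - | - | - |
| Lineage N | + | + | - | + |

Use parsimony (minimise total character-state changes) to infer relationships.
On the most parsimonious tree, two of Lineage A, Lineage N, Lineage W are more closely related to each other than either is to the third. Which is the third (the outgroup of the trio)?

Lineage A

Character polarity is set by the outgroup: the derived state is whichever differs from the outgroup's state, so for Character 2 the derived state is '-', and for the remaining characters it is '+'.
Only Lineage N and Lineage W show the derived state '+' for Character 1, supporting them as a clade.
Character 2: derived state '-' in Lineage W only — an autapomorphy, so it tells us nothing about relationships among taxa.
Only Lineage A and Lineage P show the derived state '+' for Character 3, supporting them as a clade.
Character 4 (state '+') occurs in Lineage A and Lineage N but conflicts with the nesting implied by the other characters — most parsimoniously interpreted as homoplasy.
Most parsimonious ingroup topology: ((Lineage A,Lineage P),(Lineage W,Lineage N)).
Lineage W and Lineage N share a more recent common ancestor with each other than either does with Lineage A, so Lineage A is the least closely related of the three.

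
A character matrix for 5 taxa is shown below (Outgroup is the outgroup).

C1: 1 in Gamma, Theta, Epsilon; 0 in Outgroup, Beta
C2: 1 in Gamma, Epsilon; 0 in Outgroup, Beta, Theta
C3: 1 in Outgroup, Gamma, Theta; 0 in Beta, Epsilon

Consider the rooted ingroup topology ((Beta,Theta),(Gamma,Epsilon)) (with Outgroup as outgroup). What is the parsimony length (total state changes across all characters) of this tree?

Map each character onto ((Beta,Theta),(Gamma,Epsilon)) (rooted by Outgroup) and count the minimum state changes it requires (Fitch parsimony):
C1: 2; C2: 1; C3: 2.
Total tree length = 5.

5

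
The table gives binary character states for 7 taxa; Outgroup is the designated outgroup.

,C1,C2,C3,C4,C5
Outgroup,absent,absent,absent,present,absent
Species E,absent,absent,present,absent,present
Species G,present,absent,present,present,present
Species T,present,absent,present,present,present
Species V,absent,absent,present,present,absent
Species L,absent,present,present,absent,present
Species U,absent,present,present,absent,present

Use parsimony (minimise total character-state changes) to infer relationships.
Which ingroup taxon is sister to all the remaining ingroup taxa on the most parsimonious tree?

Character polarity is set by the outgroup: the derived state is whichever differs from the outgroup's state, so for C4 the derived state is 'absent', and for the remaining characters it is 'present'.
C1 (derived state 'present') is shared by Species G and Species T — a synapomorphy uniting that clade.
Only Species L and Species U show the derived state 'present' for C2, supporting them as a clade.
C3 (derived state 'present') is shared by all ingroup taxa — unites the whole ingroup.
C4 (derived state 'absent') is shared by Species E, Species L, and Species U — a synapomorphy uniting that clade.
C5: derived state 'present' in Species E, Species G, Species L, Species T, and Species U only — synapomorphy for {Species E, Species G, Species L, Species T, Species U}.
Most parsimonious ingroup topology: (((Species E,(Species L,Species U)),(Species G,Species T)),Species V).
Species V is sister to the clade containing all other ingroup taxa, so it is the earliest-diverging (most basal) ingroup lineage.

Species V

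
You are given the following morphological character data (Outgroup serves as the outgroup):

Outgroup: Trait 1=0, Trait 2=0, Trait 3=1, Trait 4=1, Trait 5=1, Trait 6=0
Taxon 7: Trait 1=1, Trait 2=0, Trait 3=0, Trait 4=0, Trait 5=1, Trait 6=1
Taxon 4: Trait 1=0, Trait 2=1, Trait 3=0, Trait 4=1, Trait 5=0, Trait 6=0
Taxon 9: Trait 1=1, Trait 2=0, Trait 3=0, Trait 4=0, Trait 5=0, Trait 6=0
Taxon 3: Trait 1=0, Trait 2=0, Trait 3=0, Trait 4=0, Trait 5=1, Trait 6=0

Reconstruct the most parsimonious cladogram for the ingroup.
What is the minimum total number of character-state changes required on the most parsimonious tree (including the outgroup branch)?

7

Character polarity is set by the outgroup: the derived state is whichever differs from the outgroup's state, so for Trait 3, Trait 4, Trait 5 the derived state is '0', and for the remaining characters it is '1'.
Only Taxon 7 and Taxon 9 show the derived state '1' for Trait 1, supporting them as a clade.
Trait 2: derived state '1' in Taxon 4 only — an autapomorphy, so it tells us nothing about relationships among taxa.
Trait 3 (derived state '0') is shared by all ingroup taxa — unites the whole ingroup.
Trait 4 (derived state '0') is shared by Taxon 3, Taxon 7, and Taxon 9 — a synapomorphy uniting that clade.
Trait 5 groups Taxon 4 and Taxon 9, which is incompatible with the clades supported by the remaining characters; treating it as convergent (homoplasy) costs fewer steps than any alternative tree.
Trait 6 (derived state '1') is unique to Taxon 7 (autapomorphy; uninformative for grouping).
Most parsimonious ingroup topology: (((Taxon 7,Taxon 9),Taxon 3),Taxon 4).
Changes per character on this tree: Trait 1: 1; Trait 2: 1; Trait 3: 1; Trait 4: 1; Trait 5: 2; Trait 6: 1.
Total = 7.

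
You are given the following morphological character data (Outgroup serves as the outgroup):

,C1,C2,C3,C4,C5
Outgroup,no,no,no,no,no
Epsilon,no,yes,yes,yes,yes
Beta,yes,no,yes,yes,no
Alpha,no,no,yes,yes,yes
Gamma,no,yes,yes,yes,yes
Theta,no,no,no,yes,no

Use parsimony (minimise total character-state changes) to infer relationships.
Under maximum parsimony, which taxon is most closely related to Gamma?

The outgroup has state 'no' for every character, so 'yes' is the derived state throughout.
C1: derived state 'yes' in Beta only — an autapomorphy, so it tells us nothing about relationships among taxa.
C2 (derived state 'yes') is shared by Epsilon and Gamma — a synapomorphy uniting that clade.
C3 (derived state 'yes') is shared by Alpha, Beta, Epsilon, and Gamma — a synapomorphy uniting that clade.
C4 (derived state 'yes') is shared by all ingroup taxa — unites the whole ingroup.
C5: derived state 'yes' in Alpha, Epsilon, and Gamma only — synapomorphy for {Alpha, Epsilon, Gamma}.
Most parsimonious ingroup topology: ((((Epsilon,Gamma),Alpha),Beta),Theta).
Gamma and Epsilon form a cherry on this tree, so they are sister taxa.

Epsilon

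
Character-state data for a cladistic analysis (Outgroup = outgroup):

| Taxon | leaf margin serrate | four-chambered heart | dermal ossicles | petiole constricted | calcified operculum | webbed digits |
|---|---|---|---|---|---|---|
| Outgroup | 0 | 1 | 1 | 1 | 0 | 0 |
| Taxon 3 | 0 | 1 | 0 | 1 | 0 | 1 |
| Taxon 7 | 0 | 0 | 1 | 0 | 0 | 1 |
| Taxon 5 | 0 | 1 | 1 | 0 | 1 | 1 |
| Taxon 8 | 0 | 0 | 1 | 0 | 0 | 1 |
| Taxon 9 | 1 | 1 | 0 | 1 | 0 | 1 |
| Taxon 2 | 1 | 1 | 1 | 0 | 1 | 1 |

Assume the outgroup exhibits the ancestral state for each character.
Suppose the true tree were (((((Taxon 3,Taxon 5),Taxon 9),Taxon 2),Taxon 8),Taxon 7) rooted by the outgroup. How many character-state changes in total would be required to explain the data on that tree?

Map each character onto (((((Taxon 3,Taxon 5),Taxon 9),Taxon 2),Taxon 8),Taxon 7) (rooted by Outgroup) and count the minimum state changes it requires (Fitch parsimony):
leaf margin serrate: 2; four-chambered heart: 2; dermal ossicles: 2; petiole constricted: 3; calcified operculum: 2; webbed digits: 1.
Total tree length = 12.

12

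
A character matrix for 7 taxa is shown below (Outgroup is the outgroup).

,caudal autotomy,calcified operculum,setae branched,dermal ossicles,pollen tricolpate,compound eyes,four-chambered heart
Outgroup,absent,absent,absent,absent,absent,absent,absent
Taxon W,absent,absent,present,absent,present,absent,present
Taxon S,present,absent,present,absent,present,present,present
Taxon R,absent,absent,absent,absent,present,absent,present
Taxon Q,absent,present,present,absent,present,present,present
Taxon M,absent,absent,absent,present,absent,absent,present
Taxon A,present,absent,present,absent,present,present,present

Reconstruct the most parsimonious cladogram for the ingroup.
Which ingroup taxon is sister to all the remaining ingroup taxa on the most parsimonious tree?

The outgroup has state 'absent' for every character, so 'present' is the derived state throughout.
caudal autotomy (derived state 'present') is shared by Taxon A and Taxon S — a synapomorphy uniting that clade.
calcified operculum (derived state 'present') is unique to Taxon Q (autapomorphy; uninformative for grouping).
setae branched: derived state 'present' in Taxon A, Taxon Q, Taxon S, and Taxon W only — synapomorphy for {Taxon A, Taxon Q, Taxon S, Taxon W}.
dermal ossicles (derived state 'present') is unique to Taxon M (autapomorphy; uninformative for grouping).
Only Taxon A, Taxon Q, Taxon R, Taxon S, and Taxon W show the derived state 'present' for pollen tricolpate, supporting them as a clade.
compound eyes (derived state 'present') is shared by Taxon A, Taxon Q, and Taxon S — a synapomorphy uniting that clade.
All ingroup taxa share the derived state 'present' for four-chambered heart; it defines the ingroup but does not resolve relationships within it.
Most parsimonious ingroup topology: (((Taxon W,((Taxon S,Taxon A),Taxon Q)),Taxon R),Taxon M).
Taxon M is sister to the clade containing all other ingroup taxa, so it is the earliest-diverging (most basal) ingroup lineage.

Taxon M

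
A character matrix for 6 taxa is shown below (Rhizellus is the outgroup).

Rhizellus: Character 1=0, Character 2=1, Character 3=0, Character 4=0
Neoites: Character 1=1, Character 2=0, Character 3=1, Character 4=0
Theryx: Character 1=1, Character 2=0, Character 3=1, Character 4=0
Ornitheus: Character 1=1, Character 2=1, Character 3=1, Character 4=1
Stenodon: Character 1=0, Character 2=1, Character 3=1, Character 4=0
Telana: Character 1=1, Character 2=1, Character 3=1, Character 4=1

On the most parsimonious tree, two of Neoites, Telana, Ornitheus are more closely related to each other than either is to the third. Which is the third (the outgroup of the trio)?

Character polarity is set by the outgroup: the derived state is whichever differs from the outgroup's state, so for Character 2 the derived state is '0', and for the remaining characters it is '1'.
Only Neoites, Ornitheus, Telana, and Theryx show the derived state '1' for Character 1, supporting them as a clade.
Only Neoites and Theryx show the derived state '0' for Character 2, supporting them as a clade.
All ingroup taxa share the derived state '1' for Character 3; it defines the ingroup but does not resolve relationships within it.
Character 4 (derived state '1') is shared by Ornitheus and Telana — a synapomorphy uniting that clade.
Most parsimonious ingroup topology: (((Neoites,Theryx),(Ornitheus,Telana)),Stenodon).
Telana and Ornitheus share a more recent common ancestor with each other than either does with Neoites, so Neoites is the least closely related of the three.

Neoites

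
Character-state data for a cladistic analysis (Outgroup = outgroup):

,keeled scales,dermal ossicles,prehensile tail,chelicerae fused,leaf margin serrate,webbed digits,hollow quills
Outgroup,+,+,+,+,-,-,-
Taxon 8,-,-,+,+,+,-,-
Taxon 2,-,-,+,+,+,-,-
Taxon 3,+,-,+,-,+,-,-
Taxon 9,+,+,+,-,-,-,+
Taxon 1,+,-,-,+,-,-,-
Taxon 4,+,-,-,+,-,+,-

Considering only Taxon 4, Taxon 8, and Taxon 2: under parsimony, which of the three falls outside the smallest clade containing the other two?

Character polarity is set by the outgroup: the derived state is whichever differs from the outgroup's state, so for keeled scales, dermal ossicles, prehensile tail, chelicerae fused the derived state is '-', and for the remaining characters it is '+'.
Only Taxon 2 and Taxon 8 show the derived state '-' for keeled scales, supporting them as a clade.
dermal ossicles (derived state '-') is shared by Taxon 1, Taxon 2, Taxon 3, Taxon 4, and Taxon 8 — a synapomorphy uniting that clade.
prehensile tail: derived state '-' in Taxon 1 and Taxon 4 only — synapomorphy for {Taxon 1, Taxon 4}.
chelicerae fused groups Taxon 3 and Taxon 9, which is incompatible with the clades supported by the remaining characters; treating it as convergent (homoplasy) costs fewer steps than any alternative tree.
leaf margin serrate: derived state '+' in Taxon 2, Taxon 3, and Taxon 8 only — synapomorphy for {Taxon 2, Taxon 3, Taxon 8}.
webbed digits: derived state '+' in Taxon 4 only — an autapomorphy, so it tells us nothing about relationships among taxa.
hollow quills: derived state '+' in Taxon 9 only — an autapomorphy, so it tells us nothing about relationships among taxa.
Most parsimonious ingroup topology: ((((Taxon 8,Taxon 2),Taxon 3),(Taxon 1,Taxon 4)),Taxon 9).
Taxon 8 and Taxon 2 share a more recent common ancestor with each other than either does with Taxon 4, so Taxon 4 is the least closely related of the three.

Taxon 4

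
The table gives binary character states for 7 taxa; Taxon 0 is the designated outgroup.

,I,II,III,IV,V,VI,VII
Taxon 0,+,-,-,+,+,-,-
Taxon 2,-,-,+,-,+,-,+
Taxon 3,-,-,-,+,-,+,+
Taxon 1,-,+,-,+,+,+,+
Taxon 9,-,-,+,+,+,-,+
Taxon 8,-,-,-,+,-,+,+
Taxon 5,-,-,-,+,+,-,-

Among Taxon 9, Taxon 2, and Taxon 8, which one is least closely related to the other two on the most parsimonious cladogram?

Character polarity is set by the outgroup: the derived state is whichever differs from the outgroup's state, so for I, IV, V the derived state is '-', and for the remaining characters it is '+'.
I (derived state '-') is shared by all ingroup taxa — unites the whole ingroup.
II: derived state '+' in Taxon 1 only — an autapomorphy, so it tells us nothing about relationships among taxa.
Only Taxon 2 and Taxon 9 show the derived state '+' for III, supporting them as a clade.
IV (derived state '-') is unique to Taxon 2 (autapomorphy; uninformative for grouping).
V (derived state '-') is shared by Taxon 3 and Taxon 8 — a synapomorphy uniting that clade.
VI (derived state '+') is shared by Taxon 1, Taxon 3, and Taxon 8 — a synapomorphy uniting that clade.
VII (derived state '+') is shared by Taxon 1, Taxon 2, Taxon 3, Taxon 8, and Taxon 9 — a synapomorphy uniting that clade.
Most parsimonious ingroup topology: (((Taxon 2,Taxon 9),((Taxon 3,Taxon 8),Taxon 1)),Taxon 5).
Taxon 2 and Taxon 9 share a more recent common ancestor with each other than either does with Taxon 8, so Taxon 8 is the least closely related of the three.

Taxon 8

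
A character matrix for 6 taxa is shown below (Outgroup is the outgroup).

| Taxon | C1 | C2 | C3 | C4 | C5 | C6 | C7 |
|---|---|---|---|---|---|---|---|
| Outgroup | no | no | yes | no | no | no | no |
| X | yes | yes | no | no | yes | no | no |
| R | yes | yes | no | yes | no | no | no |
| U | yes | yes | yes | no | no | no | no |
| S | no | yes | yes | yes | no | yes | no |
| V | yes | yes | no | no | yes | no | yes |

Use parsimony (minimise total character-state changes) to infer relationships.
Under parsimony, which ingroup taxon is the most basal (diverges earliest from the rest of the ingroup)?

Character polarity is set by the outgroup: the derived state is whichever differs from the outgroup's state, so for C3 the derived state is 'no', and for the remaining characters it is 'yes'.
C1 (derived state 'yes') is shared by R, U, V, and X — a synapomorphy uniting that clade.
C2 (derived state 'yes') is shared by all ingroup taxa — unites the whole ingroup.
Only R, V, and X show the derived state 'no' for C3, supporting them as a clade.
C4 groups R and S, which is incompatible with the clades supported by the remaining characters; treating it as convergent (homoplasy) costs fewer steps than any alternative tree.
C5: derived state 'yes' in V and X only — synapomorphy for {V, X}.
C6: derived state 'yes' in S only — an autapomorphy, so it tells us nothing about relationships among taxa.
C7: derived state 'yes' in V only — an autapomorphy, so it tells us nothing about relationships among taxa.
Most parsimonious ingroup topology: ((((X,V),R),U),S).
S is sister to the clade containing all other ingroup taxa, so it is the earliest-diverging (most basal) ingroup lineage.

S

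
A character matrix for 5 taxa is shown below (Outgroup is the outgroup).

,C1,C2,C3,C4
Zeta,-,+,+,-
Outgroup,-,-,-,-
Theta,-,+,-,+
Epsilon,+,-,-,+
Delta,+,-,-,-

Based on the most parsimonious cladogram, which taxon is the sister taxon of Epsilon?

The outgroup has state '-' for every character, so '+' is the derived state throughout.
C1: derived state '+' in Delta and Epsilon only — synapomorphy for {Delta, Epsilon}.
C2: derived state '+' in Theta and Zeta only — synapomorphy for {Theta, Zeta}.
C3: derived state '+' in Zeta only — an autapomorphy, so it tells us nothing about relationships among taxa.
C4 groups Epsilon and Theta, which is incompatible with the clades supported by the remaining characters; treating it as convergent (homoplasy) costs fewer steps than any alternative tree.
Most parsimonious ingroup topology: ((Zeta,Theta),(Epsilon,Delta)).
Epsilon and Delta form a cherry on this tree, so they are sister taxa.

Delta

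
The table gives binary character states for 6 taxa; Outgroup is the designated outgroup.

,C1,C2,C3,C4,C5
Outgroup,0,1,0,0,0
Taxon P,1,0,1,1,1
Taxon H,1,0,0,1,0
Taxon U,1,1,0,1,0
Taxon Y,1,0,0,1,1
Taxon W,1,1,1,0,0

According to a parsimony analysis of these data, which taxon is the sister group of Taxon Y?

Taxon P

Character polarity is set by the outgroup: the derived state is whichever differs from the outgroup's state, so for C2 the derived state is '0', and for the remaining characters it is '1'.
C1 (derived state '1') is shared by all ingroup taxa — unites the whole ingroup.
C2 (derived state '0') is shared by Taxon H, Taxon P, and Taxon Y — a synapomorphy uniting that clade.
C3 (state '1') occurs in Taxon P and Taxon W but conflicts with the nesting implied by the other characters — most parsimoniously interpreted as homoplasy.
C4 (derived state '1') is shared by Taxon H, Taxon P, Taxon U, and Taxon Y — a synapomorphy uniting that clade.
C5: derived state '1' in Taxon P and Taxon Y only — synapomorphy for {Taxon P, Taxon Y}.
Most parsimonious ingroup topology: ((((Taxon P,Taxon Y),Taxon H),Taxon U),Taxon W).
Taxon Y and Taxon P form a cherry on this tree, so they are sister taxa.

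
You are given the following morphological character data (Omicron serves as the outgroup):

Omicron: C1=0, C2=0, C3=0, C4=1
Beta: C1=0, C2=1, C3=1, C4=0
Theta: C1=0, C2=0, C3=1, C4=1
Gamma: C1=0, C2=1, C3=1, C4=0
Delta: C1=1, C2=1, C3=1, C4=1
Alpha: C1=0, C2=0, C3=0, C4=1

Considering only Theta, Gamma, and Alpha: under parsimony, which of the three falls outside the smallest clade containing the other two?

Character polarity is set by the outgroup: the derived state is whichever differs from the outgroup's state, so for C4 the derived state is '0', and for the remaining characters it is '1'.
C1: derived state '1' in Delta only — an autapomorphy, so it tells us nothing about relationships among taxa.
C2: derived state '1' in Beta, Delta, and Gamma only — synapomorphy for {Beta, Delta, Gamma}.
C3 (derived state '1') is shared by Beta, Delta, Gamma, and Theta — a synapomorphy uniting that clade.
Only Beta and Gamma show the derived state '0' for C4, supporting them as a clade.
Most parsimonious ingroup topology: ((((Beta,Gamma),Delta),Theta),Alpha).
Theta and Gamma share a more recent common ancestor with each other than either does with Alpha, so Alpha is the least closely related of the three.

Alpha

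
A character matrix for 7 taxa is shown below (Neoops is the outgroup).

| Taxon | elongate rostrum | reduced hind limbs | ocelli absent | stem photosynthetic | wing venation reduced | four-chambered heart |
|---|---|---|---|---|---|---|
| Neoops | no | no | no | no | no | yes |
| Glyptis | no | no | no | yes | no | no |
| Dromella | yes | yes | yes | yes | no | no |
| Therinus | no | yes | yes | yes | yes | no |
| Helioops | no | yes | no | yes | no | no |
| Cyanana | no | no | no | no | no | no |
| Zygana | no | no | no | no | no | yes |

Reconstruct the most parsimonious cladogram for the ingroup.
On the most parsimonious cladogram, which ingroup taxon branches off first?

Character polarity is set by the outgroup: the derived state is whichever differs from the outgroup's state, so for four-chambered heart the derived state is 'no', and for the remaining characters it is 'yes'.
elongate rostrum: derived state 'yes' in Dromella only — an autapomorphy, so it tells us nothing about relationships among taxa.
reduced hind limbs: derived state 'yes' in Dromella, Helioops, and Therinus only — synapomorphy for {Dromella, Helioops, Therinus}.
Only Dromella and Therinus show the derived state 'yes' for ocelli absent, supporting them as a clade.
stem photosynthetic: derived state 'yes' in Dromella, Glyptis, Helioops, and Therinus only — synapomorphy for {Dromella, Glyptis, Helioops, Therinus}.
wing venation reduced (derived state 'yes') is unique to Therinus (autapomorphy; uninformative for grouping).
four-chambered heart: derived state 'no' in Cyanana, Dromella, Glyptis, Helioops, and Therinus only — synapomorphy for {Cyanana, Dromella, Glyptis, Helioops, Therinus}.
Most parsimonious ingroup topology: (((Glyptis,((Dromella,Therinus),Helioops)),Cyanana),Zygana).
Zygana is sister to the clade containing all other ingroup taxa, so it is the earliest-diverging (most basal) ingroup lineage.

Zygana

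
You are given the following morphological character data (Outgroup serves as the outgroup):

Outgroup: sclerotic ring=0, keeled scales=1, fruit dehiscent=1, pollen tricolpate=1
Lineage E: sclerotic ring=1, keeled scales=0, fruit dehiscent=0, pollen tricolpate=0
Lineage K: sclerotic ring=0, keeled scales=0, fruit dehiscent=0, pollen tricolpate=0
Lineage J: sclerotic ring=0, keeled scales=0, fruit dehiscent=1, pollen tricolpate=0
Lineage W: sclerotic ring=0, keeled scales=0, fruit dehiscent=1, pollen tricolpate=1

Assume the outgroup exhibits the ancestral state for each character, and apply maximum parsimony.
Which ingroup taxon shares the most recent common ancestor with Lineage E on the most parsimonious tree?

Lineage K

Character polarity is set by the outgroup: the derived state is whichever differs from the outgroup's state, so for keeled scales, fruit dehiscent, pollen tricolpate the derived state is '0', and for the remaining characters it is '1'.
sclerotic ring: derived state '1' in Lineage E only — an autapomorphy, so it tells us nothing about relationships among taxa.
keeled scales (derived state '0') is shared by all ingroup taxa — unites the whole ingroup.
fruit dehiscent: derived state '0' in Lineage E and Lineage K only — synapomorphy for {Lineage E, Lineage K}.
Only Lineage E, Lineage J, and Lineage K show the derived state '0' for pollen tricolpate, supporting them as a clade.
Most parsimonious ingroup topology: (((Lineage E,Lineage K),Lineage J),Lineage W).
Lineage E and Lineage K form a cherry on this tree, so they are sister taxa.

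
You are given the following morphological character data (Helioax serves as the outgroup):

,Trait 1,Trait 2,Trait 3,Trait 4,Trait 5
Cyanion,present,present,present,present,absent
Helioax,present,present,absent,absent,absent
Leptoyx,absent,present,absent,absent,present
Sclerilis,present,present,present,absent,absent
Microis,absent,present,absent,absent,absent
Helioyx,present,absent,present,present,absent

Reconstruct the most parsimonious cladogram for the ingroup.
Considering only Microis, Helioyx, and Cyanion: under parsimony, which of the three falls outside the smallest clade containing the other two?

Character polarity is set by the outgroup: the derived state is whichever differs from the outgroup's state, so for Trait 1, Trait 2 the derived state is 'absent', and for the remaining characters it is 'present'.
Trait 1 (derived state 'absent') is shared by Leptoyx and Microis — a synapomorphy uniting that clade.
Trait 2: derived state 'absent' in Helioyx only — an autapomorphy, so it tells us nothing about relationships among taxa.
Trait 3: derived state 'present' in Cyanion, Helioyx, and Sclerilis only — synapomorphy for {Cyanion, Helioyx, Sclerilis}.
Only Cyanion and Helioyx show the derived state 'present' for Trait 4, supporting them as a clade.
Trait 5: derived state 'present' in Leptoyx only — an autapomorphy, so it tells us nothing about relationships among taxa.
Most parsimonious ingroup topology: ((Microis,Leptoyx),(Sclerilis,(Helioyx,Cyanion))).
Cyanion and Helioyx share a more recent common ancestor with each other than either does with Microis, so Microis is the least closely related of the three.

Microis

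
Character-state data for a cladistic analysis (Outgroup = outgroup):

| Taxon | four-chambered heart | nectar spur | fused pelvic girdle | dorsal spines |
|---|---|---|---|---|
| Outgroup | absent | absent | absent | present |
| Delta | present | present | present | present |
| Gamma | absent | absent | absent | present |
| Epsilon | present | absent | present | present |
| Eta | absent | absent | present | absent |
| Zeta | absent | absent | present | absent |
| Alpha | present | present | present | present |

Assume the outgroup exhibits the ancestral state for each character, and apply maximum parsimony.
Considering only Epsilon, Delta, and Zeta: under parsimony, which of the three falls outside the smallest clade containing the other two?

Zeta

Character polarity is set by the outgroup: the derived state is whichever differs from the outgroup's state, so for dorsal spines the derived state is 'absent', and for the remaining characters it is 'present'.
four-chambered heart (derived state 'present') is shared by Alpha, Delta, and Epsilon — a synapomorphy uniting that clade.
Only Alpha and Delta show the derived state 'present' for nectar spur, supporting them as a clade.
fused pelvic girdle: derived state 'present' in Alpha, Delta, Epsilon, Eta, and Zeta only — synapomorphy for {Alpha, Delta, Epsilon, Eta, Zeta}.
dorsal spines: derived state 'absent' in Eta and Zeta only — synapomorphy for {Eta, Zeta}.
Most parsimonious ingroup topology: ((((Delta,Alpha),Epsilon),(Eta,Zeta)),Gamma).
Epsilon and Delta share a more recent common ancestor with each other than either does with Zeta, so Zeta is the least closely related of the three.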